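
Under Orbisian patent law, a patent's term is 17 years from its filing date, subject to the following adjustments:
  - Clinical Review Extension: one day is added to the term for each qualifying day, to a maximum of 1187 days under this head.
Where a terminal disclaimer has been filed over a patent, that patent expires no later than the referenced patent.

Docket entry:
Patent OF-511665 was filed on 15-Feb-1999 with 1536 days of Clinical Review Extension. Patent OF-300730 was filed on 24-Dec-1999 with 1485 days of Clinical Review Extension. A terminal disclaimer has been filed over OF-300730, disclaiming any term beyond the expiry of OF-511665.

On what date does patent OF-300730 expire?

Natural term of OF-300730:
  Base: filing + 17 years → 24 December 2016.
  Clinical Review Extension: 1485 days claimed exceeds the 1187-day cap, so +1187 days → 25 March 2020.
Expiry of referenced patent OF-511665:
  Base: filing + 17 years → 15 February 2016.
  Clinical Review Extension: 1536 days claimed exceeds the 1187-day cap, so +1187 days → 17 May 2019.
Terminal disclaimer: OF-300730 expires on the earlier of 25 March 2020 and 17 May 2019.

May 17, 2019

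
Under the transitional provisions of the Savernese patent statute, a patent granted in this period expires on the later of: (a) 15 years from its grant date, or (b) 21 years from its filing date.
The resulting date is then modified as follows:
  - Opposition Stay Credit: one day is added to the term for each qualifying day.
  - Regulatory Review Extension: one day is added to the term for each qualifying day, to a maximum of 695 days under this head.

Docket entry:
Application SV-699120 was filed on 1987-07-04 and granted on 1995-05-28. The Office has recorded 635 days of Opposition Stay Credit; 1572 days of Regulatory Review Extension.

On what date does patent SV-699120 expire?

January 17, 2014

(a) grant + 15 years → 28 May 2010.
(b) filing + 21 years → 4 July 2008.
Later of the two: 28 May 2010.
Opposition Stay Credit: +635 days → 22 February 2012.
Regulatory Review Extension: 1572 days claimed exceeds the 695-day cap, so +695 days → 17 January 2014.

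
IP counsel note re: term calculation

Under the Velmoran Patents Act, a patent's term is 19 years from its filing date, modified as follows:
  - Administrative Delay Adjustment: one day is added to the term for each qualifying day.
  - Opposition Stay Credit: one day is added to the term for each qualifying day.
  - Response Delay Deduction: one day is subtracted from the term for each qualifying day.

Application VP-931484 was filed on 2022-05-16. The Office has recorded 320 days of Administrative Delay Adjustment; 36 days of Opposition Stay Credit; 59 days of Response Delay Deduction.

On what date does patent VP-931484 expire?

March 9, 2042

Base term: filing date + 19 years → 16 May 2041.
Administrative Delay Adjustment: +320 days → 1 April 2042.
Opposition Stay Credit: +36 days → 7 May 2042.
Response Delay Deduction: −59 days → 9 March 2042.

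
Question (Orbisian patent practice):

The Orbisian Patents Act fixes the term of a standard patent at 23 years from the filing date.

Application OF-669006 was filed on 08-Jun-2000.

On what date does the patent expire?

June 8, 2023

Filing date + 23 years → 8 June 2023.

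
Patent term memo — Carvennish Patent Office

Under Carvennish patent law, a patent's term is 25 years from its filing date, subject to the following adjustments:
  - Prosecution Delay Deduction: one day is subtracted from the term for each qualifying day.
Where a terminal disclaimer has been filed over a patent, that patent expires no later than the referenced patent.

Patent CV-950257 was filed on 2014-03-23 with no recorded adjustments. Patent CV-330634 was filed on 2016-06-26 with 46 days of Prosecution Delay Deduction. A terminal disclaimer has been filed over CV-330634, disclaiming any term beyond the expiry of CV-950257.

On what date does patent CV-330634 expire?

March 23, 2039

Natural term of CV-330634:
  Base: filing + 25 years → 26 June 2041.
  Prosecution Delay Deduction: −46 days → 11 May 2041.
Expiry of referenced patent CV-950257:
  Base: filing + 25 years → 23 March 2039.
Terminal disclaimer: CV-330634 expires on the earlier of 11 May 2041 and 23 March 2039.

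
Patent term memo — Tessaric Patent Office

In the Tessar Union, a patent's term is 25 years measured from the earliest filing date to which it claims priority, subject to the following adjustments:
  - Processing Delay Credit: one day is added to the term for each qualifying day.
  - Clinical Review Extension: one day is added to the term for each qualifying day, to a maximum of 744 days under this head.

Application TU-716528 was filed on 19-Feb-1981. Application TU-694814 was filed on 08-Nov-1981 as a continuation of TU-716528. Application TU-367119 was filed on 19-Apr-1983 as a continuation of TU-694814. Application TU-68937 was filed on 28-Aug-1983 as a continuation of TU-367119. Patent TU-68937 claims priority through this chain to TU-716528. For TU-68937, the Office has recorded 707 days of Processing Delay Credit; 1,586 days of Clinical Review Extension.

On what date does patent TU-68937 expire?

2010-02-09

Earliest priority filing: 19 February 1981.
Base term: 19 February 1981 + 25 years → 19 February 2006.
Processing Delay Credit: +707 days → 27 January 2008.
Clinical Review Extension: 1586 days claimed exceeds the 744-day cap, so +744 days → 9 February 2010.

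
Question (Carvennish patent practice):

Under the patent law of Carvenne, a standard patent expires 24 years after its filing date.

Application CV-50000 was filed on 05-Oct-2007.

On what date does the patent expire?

Filing date + 24 years → 5 October 2031.

2031-10-05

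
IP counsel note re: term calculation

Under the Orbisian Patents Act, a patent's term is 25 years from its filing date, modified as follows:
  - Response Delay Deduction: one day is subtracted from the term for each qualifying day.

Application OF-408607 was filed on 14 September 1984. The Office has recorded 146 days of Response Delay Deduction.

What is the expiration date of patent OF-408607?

Base term: filing date + 25 years → 14 September 2009.
Response Delay Deduction: −146 days → 21 April 2009.

April 21, 2009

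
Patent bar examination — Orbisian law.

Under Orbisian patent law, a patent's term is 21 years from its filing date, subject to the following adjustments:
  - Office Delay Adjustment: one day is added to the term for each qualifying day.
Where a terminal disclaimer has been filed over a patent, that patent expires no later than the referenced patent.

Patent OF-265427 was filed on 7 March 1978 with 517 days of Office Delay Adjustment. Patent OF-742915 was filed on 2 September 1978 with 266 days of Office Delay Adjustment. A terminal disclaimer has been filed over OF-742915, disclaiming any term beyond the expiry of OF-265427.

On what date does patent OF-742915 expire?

May 25, 2000

Natural term of OF-742915:
  Base: filing + 21 years → 2 September 1999.
  Office Delay Adjustment: +266 days → 25 May 2000.
Expiry of referenced patent OF-265427:
  Base: filing + 21 years → 7 March 1999.
  Office Delay Adjustment: +517 days → 5 August 2000.
Terminal disclaimer: OF-742915 expires on the earlier of 25 May 2000 and 5 August 2000.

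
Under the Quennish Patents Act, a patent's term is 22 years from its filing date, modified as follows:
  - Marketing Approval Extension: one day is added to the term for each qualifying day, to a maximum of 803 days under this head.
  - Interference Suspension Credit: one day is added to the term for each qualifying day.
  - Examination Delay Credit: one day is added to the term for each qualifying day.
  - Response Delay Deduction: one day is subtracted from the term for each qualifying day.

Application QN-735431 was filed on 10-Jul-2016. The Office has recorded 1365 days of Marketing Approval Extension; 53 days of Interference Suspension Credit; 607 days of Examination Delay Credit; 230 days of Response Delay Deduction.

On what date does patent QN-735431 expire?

Base term: filing date + 22 years → 10 July 2038.
Marketing Approval Extension: 1365 days claimed exceeds the 803-day cap, so +803 days → 20 September 2040.
Interference Suspension Credit: +53 days → 12 November 2040.
Examination Delay Credit: +607 days → 12 July 2042.
Response Delay Deduction: −230 days → 24 November 2041.

November 24, 2041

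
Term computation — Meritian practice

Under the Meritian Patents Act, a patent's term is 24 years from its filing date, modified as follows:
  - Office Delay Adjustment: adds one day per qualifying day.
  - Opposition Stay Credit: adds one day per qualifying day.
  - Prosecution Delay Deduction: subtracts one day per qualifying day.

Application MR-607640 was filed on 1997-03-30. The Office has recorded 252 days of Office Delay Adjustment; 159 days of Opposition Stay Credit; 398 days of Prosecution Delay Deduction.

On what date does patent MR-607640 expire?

Base term: filing date + 24 years → 30 March 2021.
Office Delay Adjustment: +252 days → 7 December 2021.
Opposition Stay Credit: +159 days → 15 May 2022.
Prosecution Delay Deduction: −398 days → 12 April 2021.

April 12, 2021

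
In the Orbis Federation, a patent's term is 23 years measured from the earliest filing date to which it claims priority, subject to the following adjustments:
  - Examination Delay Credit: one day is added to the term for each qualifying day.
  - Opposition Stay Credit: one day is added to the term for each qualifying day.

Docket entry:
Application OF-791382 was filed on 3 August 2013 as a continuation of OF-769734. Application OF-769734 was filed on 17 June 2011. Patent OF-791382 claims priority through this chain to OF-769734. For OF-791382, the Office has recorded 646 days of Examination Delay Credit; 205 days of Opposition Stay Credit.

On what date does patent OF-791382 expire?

Earliest priority filing: 17 June 2011.
Base term: 17 June 2011 + 23 years → 17 June 2034.
Examination Delay Credit: +646 days → 24 March 2036.
Opposition Stay Credit: +205 days → 15 October 2036.

October 15, 2036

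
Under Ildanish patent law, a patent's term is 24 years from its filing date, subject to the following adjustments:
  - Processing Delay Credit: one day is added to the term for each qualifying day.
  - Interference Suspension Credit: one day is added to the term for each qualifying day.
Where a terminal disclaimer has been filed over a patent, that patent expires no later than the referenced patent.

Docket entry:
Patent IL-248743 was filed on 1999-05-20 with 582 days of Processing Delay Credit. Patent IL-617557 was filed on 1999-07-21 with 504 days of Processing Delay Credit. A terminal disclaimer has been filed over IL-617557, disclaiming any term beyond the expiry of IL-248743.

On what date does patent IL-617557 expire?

Natural term of IL-617557:
  Base: filing + 24 years → 21 July 2023.
  Processing Delay Credit: +504 days → 6 December 2024.
Expiry of referenced patent IL-248743:
  Base: filing + 24 years → 20 May 2023.
  Processing Delay Credit: +582 days → 22 December 2024.
Terminal disclaimer: IL-617557 expires on the earlier of 6 December 2024 and 22 December 2024.

December 6, 2024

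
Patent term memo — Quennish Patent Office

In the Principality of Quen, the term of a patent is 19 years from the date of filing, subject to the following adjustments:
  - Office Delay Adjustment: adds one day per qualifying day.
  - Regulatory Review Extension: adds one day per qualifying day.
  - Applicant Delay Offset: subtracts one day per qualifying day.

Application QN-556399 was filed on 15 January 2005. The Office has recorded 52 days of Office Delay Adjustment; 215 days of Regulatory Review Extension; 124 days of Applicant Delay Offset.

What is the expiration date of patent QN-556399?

Base term: filing date + 19 years → 15 January 2024.
Office Delay Adjustment: +52 days → 7 March 2024.
Regulatory Review Extension: +215 days → 8 October 2024.
Applicant Delay Offset: −124 days → 6 June 2024.

2024-06-06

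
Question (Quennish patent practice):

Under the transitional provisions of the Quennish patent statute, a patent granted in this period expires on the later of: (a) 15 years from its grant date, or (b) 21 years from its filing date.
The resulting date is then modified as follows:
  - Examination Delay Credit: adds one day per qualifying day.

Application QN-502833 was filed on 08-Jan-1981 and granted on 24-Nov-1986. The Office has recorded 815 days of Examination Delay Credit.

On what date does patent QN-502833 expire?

2004-04-02

(a) grant + 15 years → 24 November 2001.
(b) filing + 21 years → 8 January 2002.
Later of the two: 8 January 2002.
Examination Delay Credit: +815 days → 2 April 2004.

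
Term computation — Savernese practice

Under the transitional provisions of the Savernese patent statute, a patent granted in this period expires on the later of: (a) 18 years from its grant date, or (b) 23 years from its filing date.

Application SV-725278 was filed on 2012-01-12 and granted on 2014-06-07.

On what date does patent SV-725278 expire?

January 12, 2035

(a) grant + 18 years → 7 June 2032.
(b) filing + 23 years → 12 January 2035.
Later of the two: 12 January 2035.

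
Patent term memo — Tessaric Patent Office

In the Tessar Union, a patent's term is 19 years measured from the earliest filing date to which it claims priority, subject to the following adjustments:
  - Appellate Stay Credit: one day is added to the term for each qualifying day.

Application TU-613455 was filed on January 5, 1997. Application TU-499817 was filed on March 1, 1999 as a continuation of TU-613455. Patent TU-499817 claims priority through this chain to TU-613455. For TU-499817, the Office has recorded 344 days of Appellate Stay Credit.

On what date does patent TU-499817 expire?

Earliest priority filing: 5 January 1997.
Base term: 5 January 1997 + 19 years → 5 January 2016.
Appellate Stay Credit: +344 days → 14 December 2016.

December 14, 2016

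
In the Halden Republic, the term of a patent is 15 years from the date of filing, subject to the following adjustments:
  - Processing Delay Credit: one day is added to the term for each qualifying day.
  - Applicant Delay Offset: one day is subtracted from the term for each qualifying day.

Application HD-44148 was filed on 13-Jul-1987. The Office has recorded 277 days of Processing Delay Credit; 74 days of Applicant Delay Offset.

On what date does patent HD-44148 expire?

Base term: filing date + 15 years → 13 July 2002.
Processing Delay Credit: +277 days → 16 April 2003.
Applicant Delay Offset: −74 days → 1 February 2003.

2003-02-01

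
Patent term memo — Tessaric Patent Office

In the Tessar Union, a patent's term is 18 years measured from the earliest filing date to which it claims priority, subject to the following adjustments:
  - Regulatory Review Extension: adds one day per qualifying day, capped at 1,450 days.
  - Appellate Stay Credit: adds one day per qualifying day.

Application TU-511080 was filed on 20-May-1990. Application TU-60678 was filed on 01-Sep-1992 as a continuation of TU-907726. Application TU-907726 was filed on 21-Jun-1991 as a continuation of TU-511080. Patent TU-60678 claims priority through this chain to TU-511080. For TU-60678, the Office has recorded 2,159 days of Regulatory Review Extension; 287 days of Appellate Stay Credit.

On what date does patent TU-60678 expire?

Earliest priority filing: 20 May 1990.
Base term: 20 May 1990 + 18 years → 20 May 2008.
Regulatory Review Extension: 2159 days claimed exceeds the 1450-day cap, so +1450 days → 9 May 2012.
Appellate Stay Credit: +287 days → 20 February 2013.

2013-02-20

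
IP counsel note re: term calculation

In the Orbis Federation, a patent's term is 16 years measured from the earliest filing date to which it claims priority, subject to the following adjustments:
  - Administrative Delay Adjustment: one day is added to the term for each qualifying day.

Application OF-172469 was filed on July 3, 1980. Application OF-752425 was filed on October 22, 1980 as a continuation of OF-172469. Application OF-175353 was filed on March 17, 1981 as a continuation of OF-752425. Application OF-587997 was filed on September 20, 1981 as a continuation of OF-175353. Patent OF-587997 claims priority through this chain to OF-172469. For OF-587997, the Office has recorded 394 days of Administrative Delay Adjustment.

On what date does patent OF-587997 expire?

August 1, 1997

Earliest priority filing: 3 July 1980.
Base term: 3 July 1980 + 16 years → 3 July 1996.
Administrative Delay Adjustment: +394 days → 1 August 1997.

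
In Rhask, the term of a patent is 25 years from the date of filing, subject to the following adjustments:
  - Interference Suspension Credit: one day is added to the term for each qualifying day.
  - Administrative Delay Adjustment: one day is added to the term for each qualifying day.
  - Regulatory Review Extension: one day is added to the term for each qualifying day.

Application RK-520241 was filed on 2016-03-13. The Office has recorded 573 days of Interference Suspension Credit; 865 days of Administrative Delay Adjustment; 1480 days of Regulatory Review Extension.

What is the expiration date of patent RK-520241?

2049-03-09

Base term: filing date + 25 years → 13 March 2041.
Interference Suspension Credit: +573 days → 7 October 2042.
Administrative Delay Adjustment: +865 days → 18 February 2045.
Regulatory Review Extension: +1480 days → 9 March 2049.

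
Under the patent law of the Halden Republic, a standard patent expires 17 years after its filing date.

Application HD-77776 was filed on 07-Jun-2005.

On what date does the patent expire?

Filing date + 17 years → 7 June 2022.

June 7, 2022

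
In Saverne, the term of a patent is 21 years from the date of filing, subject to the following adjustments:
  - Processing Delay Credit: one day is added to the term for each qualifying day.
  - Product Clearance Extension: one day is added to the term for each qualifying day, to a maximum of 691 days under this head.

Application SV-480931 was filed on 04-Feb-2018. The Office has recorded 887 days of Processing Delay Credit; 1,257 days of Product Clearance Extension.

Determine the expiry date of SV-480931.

June 1, 2043

Base term: filing date + 21 years → 4 February 2039.
Processing Delay Credit: +887 days → 10 July 2041.
Product Clearance Extension: 1257 days claimed exceeds the 691-day cap, so +691 days → 1 June 2043.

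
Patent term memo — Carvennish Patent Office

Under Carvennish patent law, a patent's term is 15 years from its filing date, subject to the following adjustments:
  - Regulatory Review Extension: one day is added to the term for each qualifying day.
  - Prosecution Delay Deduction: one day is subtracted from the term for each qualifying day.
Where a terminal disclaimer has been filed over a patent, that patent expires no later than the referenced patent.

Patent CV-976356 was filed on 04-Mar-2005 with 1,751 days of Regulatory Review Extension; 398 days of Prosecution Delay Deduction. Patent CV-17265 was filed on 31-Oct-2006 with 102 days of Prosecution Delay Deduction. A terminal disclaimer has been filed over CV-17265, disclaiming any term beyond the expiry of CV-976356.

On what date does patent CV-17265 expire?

July 21, 2021

Natural term of CV-17265:
  Base: filing + 15 years → 31 October 2021.
  Prosecution Delay Deduction: −102 days → 21 July 2021.
Expiry of referenced patent CV-976356:
  Base: filing + 15 years → 4 March 2020.
  Regulatory Review Extension: +1751 days → 19 December 2024.
  Prosecution Delay Deduction: −398 days → 17 November 2023.
Terminal disclaimer: CV-17265 expires on the earlier of 21 July 2021 and 17 November 2023.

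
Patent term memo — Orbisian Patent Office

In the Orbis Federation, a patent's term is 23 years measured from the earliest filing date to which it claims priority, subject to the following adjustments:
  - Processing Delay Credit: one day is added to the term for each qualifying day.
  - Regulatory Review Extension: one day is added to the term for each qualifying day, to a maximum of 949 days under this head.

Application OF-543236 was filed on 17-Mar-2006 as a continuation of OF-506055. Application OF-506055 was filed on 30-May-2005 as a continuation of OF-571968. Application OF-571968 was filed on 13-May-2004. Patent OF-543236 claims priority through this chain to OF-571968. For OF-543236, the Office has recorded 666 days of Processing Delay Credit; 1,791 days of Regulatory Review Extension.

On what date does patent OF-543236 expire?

October 14, 2031

Earliest priority filing: 13 May 2004.
Base term: 13 May 2004 + 23 years → 13 May 2027.
Processing Delay Credit: +666 days → 9 March 2029.
Regulatory Review Extension: 1791 days claimed exceeds the 949-day cap, so +949 days → 14 October 2031.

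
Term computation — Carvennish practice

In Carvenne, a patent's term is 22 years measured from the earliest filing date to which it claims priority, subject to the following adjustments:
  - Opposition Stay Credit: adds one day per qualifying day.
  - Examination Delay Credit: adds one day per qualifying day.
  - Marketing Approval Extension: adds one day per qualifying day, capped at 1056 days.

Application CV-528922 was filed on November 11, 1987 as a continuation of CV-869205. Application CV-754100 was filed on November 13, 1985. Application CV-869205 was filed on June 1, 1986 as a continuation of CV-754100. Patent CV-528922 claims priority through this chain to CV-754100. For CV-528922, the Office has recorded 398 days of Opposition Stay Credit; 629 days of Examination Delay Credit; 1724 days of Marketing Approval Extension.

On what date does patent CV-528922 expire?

2013-07-27

Earliest priority filing: 13 November 1985.
Base term: 13 November 1985 + 22 years → 13 November 2007.
Opposition Stay Credit: +398 days → 15 December 2008.
Examination Delay Credit: +629 days → 5 September 2010.
Marketing Approval Extension: 1724 days claimed exceeds the 1056-day cap, so +1056 days → 27 July 2013.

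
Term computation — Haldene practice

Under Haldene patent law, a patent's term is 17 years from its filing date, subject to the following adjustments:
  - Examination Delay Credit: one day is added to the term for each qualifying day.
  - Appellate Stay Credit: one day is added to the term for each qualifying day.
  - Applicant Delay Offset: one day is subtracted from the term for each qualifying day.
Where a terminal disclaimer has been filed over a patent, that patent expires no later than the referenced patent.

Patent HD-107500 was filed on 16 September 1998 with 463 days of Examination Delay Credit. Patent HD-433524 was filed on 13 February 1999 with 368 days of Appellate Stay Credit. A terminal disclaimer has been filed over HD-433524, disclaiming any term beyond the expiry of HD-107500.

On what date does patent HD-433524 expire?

Natural term of HD-433524:
  Base: filing + 17 years → 13 February 2016.
  Appellate Stay Credit: +368 days → 15 February 2017.
Expiry of referenced patent HD-107500:
  Base: filing + 17 years → 16 September 2015.
  Examination Delay Credit: +463 days → 22 December 2016.
Terminal disclaimer: HD-433524 expires on the earlier of 15 February 2017 and 22 December 2016.

December 22, 2016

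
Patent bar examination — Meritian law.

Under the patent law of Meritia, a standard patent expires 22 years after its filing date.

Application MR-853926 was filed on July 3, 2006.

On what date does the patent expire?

Filing date + 22 years → 3 July 2028.

July 3, 2028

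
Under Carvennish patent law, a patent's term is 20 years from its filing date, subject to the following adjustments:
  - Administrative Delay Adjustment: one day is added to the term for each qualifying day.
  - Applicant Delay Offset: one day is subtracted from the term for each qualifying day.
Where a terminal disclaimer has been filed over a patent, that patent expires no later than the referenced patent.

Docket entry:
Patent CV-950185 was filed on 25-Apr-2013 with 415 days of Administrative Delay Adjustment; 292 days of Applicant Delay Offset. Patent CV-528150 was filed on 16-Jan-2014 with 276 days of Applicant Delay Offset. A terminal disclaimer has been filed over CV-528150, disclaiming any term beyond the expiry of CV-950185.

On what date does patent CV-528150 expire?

2033-04-15

Natural term of CV-528150:
  Base: filing + 20 years → 16 January 2034.
  Applicant Delay Offset: −276 days → 15 April 2033.
Expiry of referenced patent CV-950185:
  Base: filing + 20 years → 25 April 2033.
  Administrative Delay Adjustment: +415 days → 14 June 2034.
  Applicant Delay Offset: −292 days → 26 August 2033.
Terminal disclaimer: CV-528150 expires on the earlier of 15 April 2033 and 26 August 2033.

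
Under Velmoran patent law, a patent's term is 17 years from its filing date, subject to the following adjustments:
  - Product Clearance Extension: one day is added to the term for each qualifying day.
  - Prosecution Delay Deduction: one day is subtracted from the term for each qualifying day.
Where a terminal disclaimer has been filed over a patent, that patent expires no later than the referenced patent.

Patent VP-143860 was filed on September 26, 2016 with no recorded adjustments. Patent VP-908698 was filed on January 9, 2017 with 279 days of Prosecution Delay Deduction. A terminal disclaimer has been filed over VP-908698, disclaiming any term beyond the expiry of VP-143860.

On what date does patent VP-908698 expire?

April 5, 2033

Natural term of VP-908698:
  Base: filing + 17 years → 9 January 2034.
  Prosecution Delay Deduction: −279 days → 5 April 2033.
Expiry of referenced patent VP-143860:
  Base: filing + 17 years → 26 September 2033.
Terminal disclaimer: VP-908698 expires on the earlier of 5 April 2033 and 26 September 2033.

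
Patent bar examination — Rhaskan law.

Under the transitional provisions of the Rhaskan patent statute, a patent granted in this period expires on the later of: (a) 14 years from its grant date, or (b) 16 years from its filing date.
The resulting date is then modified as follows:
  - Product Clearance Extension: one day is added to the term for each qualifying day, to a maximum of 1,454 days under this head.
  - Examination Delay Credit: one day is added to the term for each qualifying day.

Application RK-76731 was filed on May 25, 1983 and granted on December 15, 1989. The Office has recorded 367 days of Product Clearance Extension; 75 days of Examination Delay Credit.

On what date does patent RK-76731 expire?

2005-03-01

(a) grant + 14 years → 15 December 2003.
(b) filing + 16 years → 25 May 1999.
Later of the two: 15 December 2003.
Product Clearance Extension: 367 days (within the 1454-day cap) → +367 days → 16 December 2004.
Examination Delay Credit: +75 days → 1 March 2005.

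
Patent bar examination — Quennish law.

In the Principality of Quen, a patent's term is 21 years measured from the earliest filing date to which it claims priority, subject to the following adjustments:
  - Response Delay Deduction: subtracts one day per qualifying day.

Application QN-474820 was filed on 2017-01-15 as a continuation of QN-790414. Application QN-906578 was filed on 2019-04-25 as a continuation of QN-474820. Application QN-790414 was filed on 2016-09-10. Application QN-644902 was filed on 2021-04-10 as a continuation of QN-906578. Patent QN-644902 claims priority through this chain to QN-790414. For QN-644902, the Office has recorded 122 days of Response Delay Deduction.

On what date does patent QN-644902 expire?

Earliest priority filing: 10 September 2016.
Base term: 10 September 2016 + 21 years → 10 September 2037.
Response Delay Deduction: −122 days → 11 May 2037.

May 11, 2037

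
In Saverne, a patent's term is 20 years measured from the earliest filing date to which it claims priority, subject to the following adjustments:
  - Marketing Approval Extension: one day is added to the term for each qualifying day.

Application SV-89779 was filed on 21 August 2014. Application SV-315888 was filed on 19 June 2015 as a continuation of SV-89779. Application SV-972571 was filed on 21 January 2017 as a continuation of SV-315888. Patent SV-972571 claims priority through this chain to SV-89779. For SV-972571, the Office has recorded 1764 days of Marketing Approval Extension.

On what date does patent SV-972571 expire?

Earliest priority filing: 21 August 2014.
Base term: 21 August 2014 + 20 years → 21 August 2034.
Marketing Approval Extension: +1764 days → 20 June 2039.

2039-06-20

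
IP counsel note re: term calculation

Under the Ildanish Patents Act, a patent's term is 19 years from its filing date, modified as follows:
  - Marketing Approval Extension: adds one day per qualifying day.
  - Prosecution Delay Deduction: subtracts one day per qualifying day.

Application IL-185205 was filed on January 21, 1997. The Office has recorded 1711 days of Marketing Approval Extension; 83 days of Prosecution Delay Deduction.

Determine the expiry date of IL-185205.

July 6, 2020

Base term: filing date + 19 years → 21 January 2016.
Marketing Approval Extension: +1711 days → 27 September 2020.
Prosecution Delay Deduction: −83 days → 6 July 2020.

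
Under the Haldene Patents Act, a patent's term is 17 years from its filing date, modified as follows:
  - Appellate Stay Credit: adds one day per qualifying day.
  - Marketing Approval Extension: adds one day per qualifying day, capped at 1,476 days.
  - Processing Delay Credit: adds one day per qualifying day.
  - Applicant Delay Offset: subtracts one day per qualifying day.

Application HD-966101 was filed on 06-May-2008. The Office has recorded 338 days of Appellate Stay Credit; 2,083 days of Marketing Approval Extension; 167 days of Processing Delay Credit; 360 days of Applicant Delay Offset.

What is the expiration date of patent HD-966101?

October 13, 2029

Base term: filing date + 17 years → 6 May 2025.
Appellate Stay Credit: +338 days → 9 April 2026.
Marketing Approval Extension: 2083 days claimed exceeds the 1476-day cap, so +1476 days → 24 April 2030.
Processing Delay Credit: +167 days → 8 October 2030.
Applicant Delay Offset: −360 days → 13 October 2029.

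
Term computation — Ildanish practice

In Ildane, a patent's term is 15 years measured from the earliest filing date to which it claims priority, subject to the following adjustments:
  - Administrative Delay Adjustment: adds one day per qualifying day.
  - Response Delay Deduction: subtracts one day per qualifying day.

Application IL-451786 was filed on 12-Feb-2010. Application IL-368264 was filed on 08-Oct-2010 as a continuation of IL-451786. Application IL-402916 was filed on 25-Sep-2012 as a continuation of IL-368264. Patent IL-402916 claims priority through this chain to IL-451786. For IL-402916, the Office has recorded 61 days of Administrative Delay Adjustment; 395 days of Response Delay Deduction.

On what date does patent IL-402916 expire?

March 15, 2024

Earliest priority filing: 12 February 2010.
Base term: 12 February 2010 + 15 years → 12 February 2025.
Administrative Delay Adjustment: +61 days → 14 April 2025.
Response Delay Deduction: −395 days → 15 March 2024.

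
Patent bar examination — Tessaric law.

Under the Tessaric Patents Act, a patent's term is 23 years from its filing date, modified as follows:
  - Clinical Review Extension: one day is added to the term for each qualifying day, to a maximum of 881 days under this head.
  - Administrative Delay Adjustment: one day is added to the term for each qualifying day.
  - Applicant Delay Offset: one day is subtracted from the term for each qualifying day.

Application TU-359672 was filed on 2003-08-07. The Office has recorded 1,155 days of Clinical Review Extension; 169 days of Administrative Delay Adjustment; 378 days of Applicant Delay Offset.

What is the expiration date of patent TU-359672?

2028-06-09

Base term: filing date + 23 years → 7 August 2026.
Clinical Review Extension: 1155 days claimed exceeds the 881-day cap, so +881 days → 4 January 2029.
Administrative Delay Adjustment: +169 days → 22 June 2029.
Applicant Delay Offset: −378 days → 9 June 2028.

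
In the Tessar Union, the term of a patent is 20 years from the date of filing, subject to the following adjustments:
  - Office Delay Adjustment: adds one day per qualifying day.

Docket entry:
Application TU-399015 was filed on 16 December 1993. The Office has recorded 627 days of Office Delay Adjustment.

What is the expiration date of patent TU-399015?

Base term: filing date + 20 years → 16 December 2013.
Office Delay Adjustment: +627 days → 4 September 2015.

2015-09-04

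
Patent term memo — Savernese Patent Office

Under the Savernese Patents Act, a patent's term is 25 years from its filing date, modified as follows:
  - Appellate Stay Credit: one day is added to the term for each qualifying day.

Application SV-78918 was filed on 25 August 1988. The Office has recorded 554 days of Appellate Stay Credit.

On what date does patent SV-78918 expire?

Base term: filing date + 25 years → 25 August 2013.
Appellate Stay Credit: +554 days → 2 March 2015.

March 2, 2015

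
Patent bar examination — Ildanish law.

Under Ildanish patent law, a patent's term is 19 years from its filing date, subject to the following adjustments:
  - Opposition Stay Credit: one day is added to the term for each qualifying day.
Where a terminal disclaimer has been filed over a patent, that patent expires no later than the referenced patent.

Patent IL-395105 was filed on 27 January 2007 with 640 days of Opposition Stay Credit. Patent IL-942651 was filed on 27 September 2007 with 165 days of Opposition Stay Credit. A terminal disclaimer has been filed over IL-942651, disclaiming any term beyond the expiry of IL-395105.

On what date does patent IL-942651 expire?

Natural term of IL-942651:
  Base: filing + 19 years → 27 September 2026.
  Opposition Stay Credit: +165 days → 11 March 2027.
Expiry of referenced patent IL-395105:
  Base: filing + 19 years → 27 January 2026.
  Opposition Stay Credit: +640 days → 29 October 2027.
Terminal disclaimer: IL-942651 expires on the earlier of 11 March 2027 and 29 October 2027.

2027-03-11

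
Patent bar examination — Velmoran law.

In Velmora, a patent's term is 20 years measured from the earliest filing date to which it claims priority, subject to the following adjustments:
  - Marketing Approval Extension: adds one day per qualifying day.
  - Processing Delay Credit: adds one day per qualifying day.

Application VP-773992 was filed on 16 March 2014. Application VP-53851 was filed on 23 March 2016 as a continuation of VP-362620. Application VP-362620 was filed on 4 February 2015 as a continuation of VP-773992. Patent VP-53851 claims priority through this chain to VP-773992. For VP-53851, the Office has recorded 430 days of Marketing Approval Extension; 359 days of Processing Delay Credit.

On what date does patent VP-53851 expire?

2036-05-13

Earliest priority filing: 16 March 2014.
Base term: 16 March 2014 + 20 years → 16 March 2034.
Marketing Approval Extension: +430 days → 20 May 2035.
Processing Delay Credit: +359 days → 13 May 2036.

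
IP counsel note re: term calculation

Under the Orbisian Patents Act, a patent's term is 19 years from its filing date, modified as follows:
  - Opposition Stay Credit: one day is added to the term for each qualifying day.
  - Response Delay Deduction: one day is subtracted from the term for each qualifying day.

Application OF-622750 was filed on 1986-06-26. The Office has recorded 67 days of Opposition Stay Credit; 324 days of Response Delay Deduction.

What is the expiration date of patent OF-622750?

Base term: filing date + 19 years → 26 June 2005.
Opposition Stay Credit: +67 days → 1 September 2005.
Response Delay Deduction: −324 days → 12 October 2004.

October 12, 2004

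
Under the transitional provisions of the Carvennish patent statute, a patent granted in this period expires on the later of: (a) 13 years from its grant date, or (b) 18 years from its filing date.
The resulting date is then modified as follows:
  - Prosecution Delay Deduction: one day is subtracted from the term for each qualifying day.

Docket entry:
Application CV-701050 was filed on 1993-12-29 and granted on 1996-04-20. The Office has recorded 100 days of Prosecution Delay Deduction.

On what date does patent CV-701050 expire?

2011-09-20

(a) grant + 13 years → 20 April 2009.
(b) filing + 18 years → 29 December 2011.
Later of the two: 29 December 2011.
Prosecution Delay Deduction: −100 days → 20 September 2011.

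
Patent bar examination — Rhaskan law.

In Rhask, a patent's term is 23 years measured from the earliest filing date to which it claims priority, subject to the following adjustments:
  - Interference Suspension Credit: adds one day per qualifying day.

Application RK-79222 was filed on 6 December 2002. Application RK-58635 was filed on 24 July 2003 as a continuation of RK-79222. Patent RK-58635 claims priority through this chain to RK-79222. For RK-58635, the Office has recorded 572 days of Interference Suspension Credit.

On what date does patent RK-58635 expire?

July 1, 2027

Earliest priority filing: 6 December 2002.
Base term: 6 December 2002 + 23 years → 6 December 2025.
Interference Suspension Credit: +572 days → 1 July 2027.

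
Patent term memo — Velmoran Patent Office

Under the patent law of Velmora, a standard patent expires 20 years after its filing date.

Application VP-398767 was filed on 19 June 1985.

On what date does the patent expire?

2005-06-19

Filing date + 20 years → 19 June 2005.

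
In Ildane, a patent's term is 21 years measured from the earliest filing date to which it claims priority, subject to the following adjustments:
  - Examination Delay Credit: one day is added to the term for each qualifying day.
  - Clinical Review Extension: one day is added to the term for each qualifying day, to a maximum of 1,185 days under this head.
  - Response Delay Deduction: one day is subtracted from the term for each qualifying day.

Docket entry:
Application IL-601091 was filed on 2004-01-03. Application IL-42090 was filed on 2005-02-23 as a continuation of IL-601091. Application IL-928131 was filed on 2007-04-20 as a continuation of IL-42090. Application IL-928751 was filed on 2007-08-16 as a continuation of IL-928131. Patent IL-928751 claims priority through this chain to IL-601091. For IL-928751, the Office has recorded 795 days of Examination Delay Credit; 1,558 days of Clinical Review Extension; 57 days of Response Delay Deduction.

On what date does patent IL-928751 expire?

April 10, 2030

Earliest priority filing: 3 January 2004.
Base term: 3 January 2004 + 21 years → 3 January 2025.
Examination Delay Credit: +795 days → 9 March 2027.
Clinical Review Extension: 1558 days claimed exceeds the 1185-day cap, so +1185 days → 6 June 2030.
Response Delay Deduction: −57 days → 10 April 2030.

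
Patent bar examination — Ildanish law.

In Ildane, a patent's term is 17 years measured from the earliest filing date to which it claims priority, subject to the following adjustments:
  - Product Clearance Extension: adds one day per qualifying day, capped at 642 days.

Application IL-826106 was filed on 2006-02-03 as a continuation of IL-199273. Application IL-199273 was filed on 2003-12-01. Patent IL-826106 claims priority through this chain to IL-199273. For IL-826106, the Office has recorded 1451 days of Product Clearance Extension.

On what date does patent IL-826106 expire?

Earliest priority filing: 1 December 2003.
Base term: 1 December 2003 + 17 years → 1 December 2020.
Product Clearance Extension: 1451 days claimed exceeds the 642-day cap, so +642 days → 4 September 2022.

September 4, 2022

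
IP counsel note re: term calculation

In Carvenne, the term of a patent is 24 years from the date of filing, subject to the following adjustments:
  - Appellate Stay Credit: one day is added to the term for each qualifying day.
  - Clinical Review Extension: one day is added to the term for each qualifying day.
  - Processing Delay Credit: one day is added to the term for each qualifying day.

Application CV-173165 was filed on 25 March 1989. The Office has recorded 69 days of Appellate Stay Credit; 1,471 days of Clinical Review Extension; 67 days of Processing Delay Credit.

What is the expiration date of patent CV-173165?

August 18, 2017

Base term: filing date + 24 years → 25 March 2013.
Appellate Stay Credit: +69 days → 2 June 2013.
Clinical Review Extension: +1471 days → 12 June 2017.
Processing Delay Credit: +67 days → 18 August 2017.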